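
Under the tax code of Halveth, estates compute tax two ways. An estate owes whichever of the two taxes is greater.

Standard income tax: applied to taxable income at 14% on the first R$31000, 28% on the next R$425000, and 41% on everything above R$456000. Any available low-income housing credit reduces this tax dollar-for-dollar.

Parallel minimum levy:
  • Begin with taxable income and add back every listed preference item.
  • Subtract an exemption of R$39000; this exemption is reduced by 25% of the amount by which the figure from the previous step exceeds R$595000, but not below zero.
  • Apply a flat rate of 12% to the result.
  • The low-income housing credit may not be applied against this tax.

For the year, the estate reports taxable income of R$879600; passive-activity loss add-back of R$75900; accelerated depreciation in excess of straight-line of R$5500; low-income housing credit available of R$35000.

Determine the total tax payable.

Parallel minimum levy:
  Adjusted income: R$879600 + R$75900 + R$5500 = R$961000
  Exemption: 25% × (R$961000 − R$595000) = R$91500 ≥ R$39000, so the exemption is fully phased out
  Base: R$961000 − R$0 = R$961000
  R$961000 × 12% = R$115320

Standard income tax:
  R$31000 × 14% = R$4340
  R$425000 × 28% = R$119000
  R$423600 × 41% = R$173676
  → R$297016
  Less low-income housing credit R$35000 → R$262016

R$262016 > R$115320, so the standard income tax governs.

R$262016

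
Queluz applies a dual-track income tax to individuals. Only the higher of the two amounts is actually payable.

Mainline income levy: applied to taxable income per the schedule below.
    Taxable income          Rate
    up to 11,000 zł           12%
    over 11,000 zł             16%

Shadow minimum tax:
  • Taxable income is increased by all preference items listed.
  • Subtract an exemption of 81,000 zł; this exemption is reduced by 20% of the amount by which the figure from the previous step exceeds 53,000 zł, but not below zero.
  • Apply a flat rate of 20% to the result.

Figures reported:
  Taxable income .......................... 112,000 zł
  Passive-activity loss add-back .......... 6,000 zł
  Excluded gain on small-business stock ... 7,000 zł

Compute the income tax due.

17,480 zł

Mainline income levy:
  11,000 zł × 12% = 1,320 zł
  101,000 zł × 16% = 16,160 zł
  → 17,480 zł

Shadow minimum tax:
  Adjusted income: 112,000 zł + 6,000 zł + 7,000 zł = 125,000 zł
  Exemption: 81,000 zł − 20% × (125,000 zł − 53,000 zł) = 81,000 zł − 14,400 zł = 66,600 zł
  Base: 125,000 zł − 66,600 zł = 58,400 zł
  58,400 zł × 20% = 11,680 zł

17,480 zł > 11,680 zł, so the mainline income levy governs.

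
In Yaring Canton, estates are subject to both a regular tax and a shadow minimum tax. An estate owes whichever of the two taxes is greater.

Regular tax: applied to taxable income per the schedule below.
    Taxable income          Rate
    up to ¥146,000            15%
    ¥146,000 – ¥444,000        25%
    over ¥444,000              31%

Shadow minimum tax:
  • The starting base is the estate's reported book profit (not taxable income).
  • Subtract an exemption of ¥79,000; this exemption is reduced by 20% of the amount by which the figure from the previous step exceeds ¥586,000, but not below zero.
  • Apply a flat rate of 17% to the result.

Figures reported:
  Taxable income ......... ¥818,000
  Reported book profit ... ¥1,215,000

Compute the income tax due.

Regular tax:
  ¥146,000 × 15% = ¥21,900
  ¥298,000 × 25% = ¥74,500
  ¥374,000 × 31% = ¥115,940
  → ¥212,340

Shadow minimum tax:
  Base (reported book profit): ¥1,215,000
  Exemption: 20% × (¥1,215,000 − ¥586,000) = ¥125,800 ≥ ¥79,000, so the exemption is fully phased out
  Base: ¥1,215,000 − ¥0 = ¥1,215,000
  ¥1,215,000 × 17% = ¥206,550

¥212,340 > ¥206,550, so the regular tax governs.

¥212,340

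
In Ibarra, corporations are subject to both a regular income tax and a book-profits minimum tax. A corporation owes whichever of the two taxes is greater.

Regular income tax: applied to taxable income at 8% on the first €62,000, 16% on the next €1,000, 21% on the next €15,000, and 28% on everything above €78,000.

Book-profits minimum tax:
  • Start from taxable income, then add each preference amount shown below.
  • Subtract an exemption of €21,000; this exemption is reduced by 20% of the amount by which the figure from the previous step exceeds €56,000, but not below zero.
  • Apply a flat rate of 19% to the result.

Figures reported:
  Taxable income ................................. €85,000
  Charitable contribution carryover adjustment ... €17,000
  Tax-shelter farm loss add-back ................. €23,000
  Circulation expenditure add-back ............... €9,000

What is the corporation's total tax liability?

€24,434

Regular income tax:
  €62,000 × 8% = €4,960
  €1,000 × 16% = €160
  €15,000 × 21% = €3,150
  €7,000 × 28% = €1,960
  → €10,230

Book-profits minimum tax:
  Adjusted income: €85,000 + €17,000 + €23,000 + €9,000 = €134,000
  Exemption: €21,000 − 20% × (€134,000 − €56,000) = €21,000 − €15,600 = €5,400
  Base: €134,000 − €5,400 = €128,600
  €128,600 × 19% = €24,434

€24,434 > €10,230, so the book-profits minimum tax is the binding amount.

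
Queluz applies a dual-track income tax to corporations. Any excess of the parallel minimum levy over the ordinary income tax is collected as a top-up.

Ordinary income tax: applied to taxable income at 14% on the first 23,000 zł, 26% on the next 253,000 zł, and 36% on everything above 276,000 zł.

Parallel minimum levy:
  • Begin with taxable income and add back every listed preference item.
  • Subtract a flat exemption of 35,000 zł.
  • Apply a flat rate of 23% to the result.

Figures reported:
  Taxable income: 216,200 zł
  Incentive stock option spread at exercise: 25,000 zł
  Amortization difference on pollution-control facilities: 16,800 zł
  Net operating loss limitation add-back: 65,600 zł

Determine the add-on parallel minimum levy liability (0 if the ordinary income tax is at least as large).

12,926 zł

Parallel minimum levy:
  Adjusted income: 216,200 zł + 25,000 zł + 16,800 zł + 65,600 zł = 323,600 zł
  Less exemption 35,000 zł → base 288,600 zł
  288,600 zł × 23% = 66,378 zł

Ordinary income tax:
  23,000 zł × 14% = 3,220 zł
  193,200 zł × 26% = 50,232 zł
  → 53,452 zł

Excess of parallel minimum levy over ordinary income tax: 66,378 zł − 53,452 zł = 12,926 zł.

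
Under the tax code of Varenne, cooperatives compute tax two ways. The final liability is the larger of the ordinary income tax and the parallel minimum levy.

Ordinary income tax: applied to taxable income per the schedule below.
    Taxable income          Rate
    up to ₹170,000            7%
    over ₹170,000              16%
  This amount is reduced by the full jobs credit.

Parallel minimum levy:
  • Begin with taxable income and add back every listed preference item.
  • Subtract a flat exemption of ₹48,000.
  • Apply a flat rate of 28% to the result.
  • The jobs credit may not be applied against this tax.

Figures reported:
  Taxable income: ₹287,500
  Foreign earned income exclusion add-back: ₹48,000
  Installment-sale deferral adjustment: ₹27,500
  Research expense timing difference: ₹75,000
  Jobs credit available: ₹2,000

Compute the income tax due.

₹109,200

Ordinary income tax:
  ₹170,000 × 7% = ₹11,900
  ₹117,500 × 16% = ₹18,800
  → ₹30,700
  Less jobs credit ₹2,000 → ₹28,700

Parallel minimum levy:
  Adjusted income: ₹287,500 + ₹48,000 + ₹27,500 + ₹75,000 = ₹438,000
  Less exemption ₹48,000 → base ₹390,000
  ₹390,000 × 28% = ₹109,200

₹109,200 > ₹28,700, so the parallel minimum levy is the binding amount.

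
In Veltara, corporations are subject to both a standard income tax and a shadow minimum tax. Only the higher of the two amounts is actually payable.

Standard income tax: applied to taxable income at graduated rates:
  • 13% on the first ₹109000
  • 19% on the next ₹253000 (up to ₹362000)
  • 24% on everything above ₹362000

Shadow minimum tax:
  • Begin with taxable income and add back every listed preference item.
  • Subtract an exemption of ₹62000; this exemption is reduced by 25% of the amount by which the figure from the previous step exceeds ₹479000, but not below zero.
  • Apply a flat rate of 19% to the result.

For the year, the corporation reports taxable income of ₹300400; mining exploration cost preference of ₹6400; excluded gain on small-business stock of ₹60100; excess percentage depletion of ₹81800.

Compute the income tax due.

Standard income tax:
  ₹109000 × 13% = ₹14170
  ₹191400 × 19% = ₹36366
  → ₹50536

Shadow minimum tax:
  Adjusted income: ₹300400 + ₹6400 + ₹60100 + ₹81800 = ₹448700
  Exemption: ₹448700 ≤ ₹479000, so full ₹62000 applies
  Base: ₹448700 − ₹62000 = ₹386700
  ₹386700 × 19% = ₹73473

₹73473 > ₹50536, so the shadow minimum tax is the binding amount.

₹73473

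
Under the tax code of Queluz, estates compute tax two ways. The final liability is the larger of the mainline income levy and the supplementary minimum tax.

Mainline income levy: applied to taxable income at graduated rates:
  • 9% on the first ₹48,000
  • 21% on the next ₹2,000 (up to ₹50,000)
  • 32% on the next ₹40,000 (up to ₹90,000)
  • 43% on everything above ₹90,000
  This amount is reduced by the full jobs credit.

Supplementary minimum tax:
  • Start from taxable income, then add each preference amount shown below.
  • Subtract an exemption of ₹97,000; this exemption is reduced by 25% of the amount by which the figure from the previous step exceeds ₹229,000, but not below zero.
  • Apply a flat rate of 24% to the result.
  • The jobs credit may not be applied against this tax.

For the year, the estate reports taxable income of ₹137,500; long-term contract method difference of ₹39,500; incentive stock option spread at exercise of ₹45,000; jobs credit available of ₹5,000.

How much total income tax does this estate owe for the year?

Mainline income levy:
  ₹48,000 × 9% = ₹4,320
  ₹2,000 × 21% = ₹420
  ₹40,000 × 32% = ₹12,800
  ₹47,500 × 43% = ₹20,425
  → ₹37,965
  Less jobs credit ₹5,000 → ₹32,965

Supplementary minimum tax:
  Adjusted income: ₹137,500 + ₹39,500 + ₹45,000 = ₹222,000
  Exemption: ₹222,000 ≤ ₹229,000, so full ₹97,000 applies
  Base: ₹222,000 − ₹97,000 = ₹125,000
  ₹125,000 × 24% = ₹30,000

₹32,965 > ₹30,000, so the mainline income levy governs.

₹32,965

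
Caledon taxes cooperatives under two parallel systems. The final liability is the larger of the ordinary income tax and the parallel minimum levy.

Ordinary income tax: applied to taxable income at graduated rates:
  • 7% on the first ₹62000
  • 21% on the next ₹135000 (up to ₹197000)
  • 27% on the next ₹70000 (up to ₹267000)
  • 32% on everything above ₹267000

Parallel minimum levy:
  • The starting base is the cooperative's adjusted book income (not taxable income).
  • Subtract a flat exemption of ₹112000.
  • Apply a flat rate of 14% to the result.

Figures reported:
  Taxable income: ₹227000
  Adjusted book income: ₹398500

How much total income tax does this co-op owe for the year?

₹40790

Ordinary income tax:
  ₹62000 × 7% = ₹4340
  ₹135000 × 21% = ₹28350
  ₹30000 × 27% = ₹8100
  → ₹40790

Parallel minimum levy:
  Base (adjusted book income): ₹398500
  Less exemption ₹112000 → base ₹286500
  ₹286500 × 14% = ₹40110

₹40790 > ₹40110, so the ordinary income tax governs.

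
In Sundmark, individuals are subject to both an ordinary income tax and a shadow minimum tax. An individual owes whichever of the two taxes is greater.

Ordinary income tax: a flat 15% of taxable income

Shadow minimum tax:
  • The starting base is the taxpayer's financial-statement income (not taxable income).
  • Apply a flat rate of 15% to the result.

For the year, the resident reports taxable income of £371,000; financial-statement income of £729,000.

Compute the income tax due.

£109,350

Shadow minimum tax:
  Base (financial-statement income): £729,000
  £729,000 × 15% = £109,350

Ordinary income tax:
  £371,000 × 15% = £55,650

£109,350 > £55,650, so the shadow minimum tax is the binding amount.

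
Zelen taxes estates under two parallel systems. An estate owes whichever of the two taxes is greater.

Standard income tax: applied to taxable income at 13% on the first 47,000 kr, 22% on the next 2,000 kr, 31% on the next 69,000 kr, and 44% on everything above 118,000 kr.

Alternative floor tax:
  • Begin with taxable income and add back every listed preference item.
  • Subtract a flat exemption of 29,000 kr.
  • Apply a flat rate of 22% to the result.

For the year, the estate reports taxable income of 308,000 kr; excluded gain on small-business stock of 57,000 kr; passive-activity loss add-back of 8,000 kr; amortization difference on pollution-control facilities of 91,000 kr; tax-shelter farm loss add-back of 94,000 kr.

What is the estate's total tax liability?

116,380 kr

Standard income tax:
  47,000 kr × 13% = 6,110 kr
  2,000 kr × 22% = 440 kr
  69,000 kr × 31% = 21,390 kr
  190,000 kr × 44% = 83,600 kr
  → 111,540 kr

Alternative floor tax:
  Adjusted income: 308,000 kr + 57,000 kr + 8,000 kr + 91,000 kr + 94,000 kr = 558,000 kr
  Less exemption 29,000 kr → base 529,000 kr
  529,000 kr × 22% = 116,380 kr

116,380 kr > 111,540 kr, so the alternative floor tax is the binding amount.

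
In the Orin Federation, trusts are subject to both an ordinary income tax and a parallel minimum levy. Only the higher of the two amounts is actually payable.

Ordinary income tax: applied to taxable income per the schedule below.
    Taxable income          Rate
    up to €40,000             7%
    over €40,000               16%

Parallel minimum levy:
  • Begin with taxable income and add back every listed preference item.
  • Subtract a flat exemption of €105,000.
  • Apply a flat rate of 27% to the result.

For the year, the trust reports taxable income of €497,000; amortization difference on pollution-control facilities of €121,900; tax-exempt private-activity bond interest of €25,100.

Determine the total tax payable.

Ordinary income tax:
  €40,000 × 7% = €2,800
  €457,000 × 16% = €73,120
  → €75,920

Parallel minimum levy:
  Adjusted income: €497,000 + €121,900 + €25,100 = €644,000
  Less exemption €105,000 → base €539,000
  €539,000 × 27% = €145,530

€145,530 > €75,920, so the parallel minimum levy is the binding amount.

€145,530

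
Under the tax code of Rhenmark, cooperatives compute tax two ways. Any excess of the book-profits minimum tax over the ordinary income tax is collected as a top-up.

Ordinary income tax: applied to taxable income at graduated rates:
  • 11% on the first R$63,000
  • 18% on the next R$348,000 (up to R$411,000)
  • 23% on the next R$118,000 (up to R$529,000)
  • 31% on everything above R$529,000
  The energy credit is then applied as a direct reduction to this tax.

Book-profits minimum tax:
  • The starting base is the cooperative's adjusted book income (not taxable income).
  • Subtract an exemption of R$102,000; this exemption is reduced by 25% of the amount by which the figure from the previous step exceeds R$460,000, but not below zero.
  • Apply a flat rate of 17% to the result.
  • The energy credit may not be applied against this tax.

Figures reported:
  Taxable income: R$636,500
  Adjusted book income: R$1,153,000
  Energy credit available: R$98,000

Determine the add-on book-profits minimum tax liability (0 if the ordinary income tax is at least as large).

Book-profits minimum tax:
  Base (adjusted book income): R$1,153,000
  Exemption: 25% × (R$1,153,000 − R$460,000) = R$173,250 ≥ R$102,000, so the exemption is fully phased out
  Base: R$1,153,000 − R$0 = R$1,153,000
  R$1,153,000 × 17% = R$196,010

Ordinary income tax:
  R$63,000 × 11% = R$6,930
  R$348,000 × 18% = R$62,640
  R$118,000 × 23% = R$27,140
  R$107,500 × 31% = R$33,325
  → R$130,035
  Less energy credit R$98,000 → R$32,035

Excess of book-profits minimum tax over ordinary income tax: R$196,010 − R$32,035 = R$163,975.

R$163,975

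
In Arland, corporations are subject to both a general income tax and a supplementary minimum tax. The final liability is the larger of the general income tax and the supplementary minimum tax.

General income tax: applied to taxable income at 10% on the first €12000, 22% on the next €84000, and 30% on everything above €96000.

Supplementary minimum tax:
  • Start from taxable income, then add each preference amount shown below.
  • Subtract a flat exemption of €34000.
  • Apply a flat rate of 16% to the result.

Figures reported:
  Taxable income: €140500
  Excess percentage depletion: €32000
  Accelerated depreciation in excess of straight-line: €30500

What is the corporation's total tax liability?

General income tax:
  €12000 × 10% = €1200
  €84000 × 22% = €18480
  €44500 × 30% = €13350
  → €33030

Supplementary minimum tax:
  Adjusted income: €140500 + €32000 + €30500 = €203000
  Less exemption €34000 → base €169000
  €169000 × 16% = €27040

€33030 > €27040, so the general income tax governs.

€33030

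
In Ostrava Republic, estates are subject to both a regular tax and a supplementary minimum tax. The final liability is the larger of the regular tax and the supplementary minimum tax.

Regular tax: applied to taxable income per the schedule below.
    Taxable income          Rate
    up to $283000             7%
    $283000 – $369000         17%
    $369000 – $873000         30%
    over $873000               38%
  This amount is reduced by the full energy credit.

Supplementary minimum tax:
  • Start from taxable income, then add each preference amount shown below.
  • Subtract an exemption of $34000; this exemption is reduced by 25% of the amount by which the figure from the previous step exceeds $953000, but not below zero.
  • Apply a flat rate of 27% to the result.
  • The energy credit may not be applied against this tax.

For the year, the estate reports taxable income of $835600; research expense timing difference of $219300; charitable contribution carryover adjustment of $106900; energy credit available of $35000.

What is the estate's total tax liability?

$313686

Regular tax:
  $283000 × 7% = $19810
  $86000 × 17% = $14620
  $466600 × 30% = $139980
  → $174410
  Less energy credit $35000 → $139410

Supplementary minimum tax:
  Adjusted income: $835600 + $219300 + $106900 = $1161800
  Exemption: 25% × ($1161800 − $953000) = $52200 ≥ $34000, so the exemption is fully phased out
  Base: $1161800 − $0 = $1161800
  $1161800 × 27% = $313686

$313686 > $139410, so the supplementary minimum tax is the binding amount.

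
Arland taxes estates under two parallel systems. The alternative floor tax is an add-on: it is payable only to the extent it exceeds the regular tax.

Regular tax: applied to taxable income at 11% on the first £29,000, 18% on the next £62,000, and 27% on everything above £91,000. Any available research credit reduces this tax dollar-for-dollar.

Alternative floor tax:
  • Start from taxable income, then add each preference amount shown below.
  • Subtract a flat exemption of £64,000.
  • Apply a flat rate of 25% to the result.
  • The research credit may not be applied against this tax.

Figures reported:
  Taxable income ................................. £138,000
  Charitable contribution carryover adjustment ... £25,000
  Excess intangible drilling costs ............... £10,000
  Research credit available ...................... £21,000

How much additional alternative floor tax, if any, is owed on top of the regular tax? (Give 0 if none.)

£21,210

Alternative floor tax:
  Adjusted income: £138,000 + £25,000 + £10,000 = £173,000
  Less exemption £64,000 → base £109,000
  £109,000 × 25% = £27,250

Regular tax:
  £29,000 × 11% = £3,190
  £62,000 × 18% = £11,160
  £47,000 × 27% = £12,690
  → £27,040
  Less research credit £21,000 → £6,040

Excess of alternative floor tax over regular tax: £27,250 − £6,040 = £21,210.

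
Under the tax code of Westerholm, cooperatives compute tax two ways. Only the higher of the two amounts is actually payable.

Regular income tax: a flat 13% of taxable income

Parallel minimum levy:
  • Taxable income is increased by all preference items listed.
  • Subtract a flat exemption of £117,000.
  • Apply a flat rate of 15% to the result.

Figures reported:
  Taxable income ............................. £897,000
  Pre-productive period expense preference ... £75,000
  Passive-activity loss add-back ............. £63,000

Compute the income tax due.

Parallel minimum levy:
  Adjusted income: £897,000 + £75,000 + £63,000 = £1,035,000
  Less exemption £117,000 → base £918,000
  £918,000 × 15% = £137,700

Regular income tax:
  £897,000 × 13% = £116,610

£137,700 > £116,610, so the parallel minimum levy is the binding amount.

£137,700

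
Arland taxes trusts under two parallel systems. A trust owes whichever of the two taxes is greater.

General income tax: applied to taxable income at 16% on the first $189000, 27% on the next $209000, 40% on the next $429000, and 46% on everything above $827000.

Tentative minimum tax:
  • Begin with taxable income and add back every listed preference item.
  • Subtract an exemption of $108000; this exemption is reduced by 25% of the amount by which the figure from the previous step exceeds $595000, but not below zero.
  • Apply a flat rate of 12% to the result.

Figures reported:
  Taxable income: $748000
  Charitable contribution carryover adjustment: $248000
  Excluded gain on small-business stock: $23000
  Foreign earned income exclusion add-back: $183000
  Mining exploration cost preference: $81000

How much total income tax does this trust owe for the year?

$226670

General income tax:
  $189000 × 16% = $30240
  $209000 × 27% = $56430
  $350000 × 40% = $140000
  → $226670

Tentative minimum tax:
  Adjusted income: $748000 + $248000 + $23000 + $183000 + $81000 = $1283000
  Exemption: 25% × ($1283000 − $595000) = $172000 ≥ $108000, so the exemption is fully phased out
  Base: $1283000 − $0 = $1283000
  $1283000 × 12% = $153960

$226670 > $153960, so the general income tax governs.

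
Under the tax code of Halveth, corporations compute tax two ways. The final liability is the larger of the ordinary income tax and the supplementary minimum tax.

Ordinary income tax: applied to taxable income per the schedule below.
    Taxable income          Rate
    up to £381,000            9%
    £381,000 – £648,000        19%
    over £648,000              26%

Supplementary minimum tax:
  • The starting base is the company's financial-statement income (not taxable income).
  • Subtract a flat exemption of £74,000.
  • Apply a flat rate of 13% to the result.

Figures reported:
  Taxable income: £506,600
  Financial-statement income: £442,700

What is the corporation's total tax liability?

Ordinary income tax:
  £381,000 × 9% = £34,290
  £125,600 × 19% = £23,864
  → £58,154

Supplementary minimum tax:
  Base (financial-statement income): £442,700
  Less exemption £74,000 → base £368,700
  £368,700 × 13% = £47,931

£58,154 > £47,931, so the ordinary income tax governs.

£58,154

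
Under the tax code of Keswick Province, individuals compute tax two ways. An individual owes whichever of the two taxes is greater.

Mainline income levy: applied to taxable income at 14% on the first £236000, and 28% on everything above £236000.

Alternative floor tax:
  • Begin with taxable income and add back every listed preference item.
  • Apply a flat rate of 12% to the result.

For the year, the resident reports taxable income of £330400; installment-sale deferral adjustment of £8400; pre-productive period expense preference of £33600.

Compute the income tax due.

£59472

Alternative floor tax:
  Adjusted income: £330400 + £8400 + £33600 = £372400
  £372400 × 12% = £44688

Mainline income levy:
  £236000 × 14% = £33040
  £94400 × 28% = £26432
  → £59472

£59472 > £44688, so the mainline income levy governs.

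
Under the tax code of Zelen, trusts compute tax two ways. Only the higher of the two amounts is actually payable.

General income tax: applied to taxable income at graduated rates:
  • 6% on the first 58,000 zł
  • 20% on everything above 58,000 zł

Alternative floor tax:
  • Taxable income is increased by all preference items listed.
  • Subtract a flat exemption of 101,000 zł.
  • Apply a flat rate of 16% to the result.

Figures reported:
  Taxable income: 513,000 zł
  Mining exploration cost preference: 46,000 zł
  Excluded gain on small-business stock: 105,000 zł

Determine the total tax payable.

General income tax:
  58,000 zł × 6% = 3,480 zł
  455,000 zł × 20% = 91,000 zł
  → 94,480 zł

Alternative floor tax:
  Adjusted income: 513,000 zł + 46,000 zł + 105,000 zł = 664,000 zł
  Less exemption 101,000 zł → base 563,000 zł
  563,000 zł × 16% = 90,080 zł

94,480 zł > 90,080 zł, so the general income tax governs.

94,480 zł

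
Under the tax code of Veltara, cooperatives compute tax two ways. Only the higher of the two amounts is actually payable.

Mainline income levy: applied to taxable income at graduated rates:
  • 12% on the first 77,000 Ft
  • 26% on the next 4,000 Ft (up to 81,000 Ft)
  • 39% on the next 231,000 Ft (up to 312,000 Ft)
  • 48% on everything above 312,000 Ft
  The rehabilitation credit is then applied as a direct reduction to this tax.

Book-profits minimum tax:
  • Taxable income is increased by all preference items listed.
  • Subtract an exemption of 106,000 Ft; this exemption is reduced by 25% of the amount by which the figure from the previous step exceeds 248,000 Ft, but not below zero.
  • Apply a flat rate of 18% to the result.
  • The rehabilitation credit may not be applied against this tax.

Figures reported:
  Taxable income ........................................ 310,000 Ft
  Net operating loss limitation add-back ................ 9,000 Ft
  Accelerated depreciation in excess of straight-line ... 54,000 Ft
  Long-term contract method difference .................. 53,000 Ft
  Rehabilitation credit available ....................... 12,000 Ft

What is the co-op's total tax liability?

Book-profits minimum tax:
  Adjusted income: 310,000 Ft + 9,000 Ft + 54,000 Ft + 53,000 Ft = 426,000 Ft
  Exemption: 106,000 Ft − 25% × (426,000 Ft − 248,000 Ft) = 106,000 Ft − 44,500 Ft = 61,500 Ft
  Base: 426,000 Ft − 61,500 Ft = 364,500 Ft
  364,500 Ft × 18% = 65,610 Ft

Mainline income levy:
  77,000 Ft × 12% = 9,240 Ft
  4,000 Ft × 26% = 1,040 Ft
  229,000 Ft × 39% = 89,310 Ft
  → 99,590 Ft
  Less rehabilitation credit 12,000 Ft → 87,590 Ft

87,590 Ft > 65,610 Ft, so the mainline income levy governs.

87,590 Ft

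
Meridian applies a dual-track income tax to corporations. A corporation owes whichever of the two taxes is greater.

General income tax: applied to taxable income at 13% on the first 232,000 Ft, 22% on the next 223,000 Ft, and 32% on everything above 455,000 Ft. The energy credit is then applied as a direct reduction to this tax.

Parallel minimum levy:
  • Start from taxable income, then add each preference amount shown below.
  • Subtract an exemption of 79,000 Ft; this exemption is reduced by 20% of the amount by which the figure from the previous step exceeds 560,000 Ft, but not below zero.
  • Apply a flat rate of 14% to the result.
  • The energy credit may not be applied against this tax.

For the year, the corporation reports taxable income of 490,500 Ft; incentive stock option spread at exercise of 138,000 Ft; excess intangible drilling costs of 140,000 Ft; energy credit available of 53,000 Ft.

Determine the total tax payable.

102,368 Ft

General income tax:
  232,000 Ft × 13% = 30,160 Ft
  223,000 Ft × 22% = 49,060 Ft
  35,500 Ft × 32% = 11,360 Ft
  → 90,580 Ft
  Less energy credit 53,000 Ft → 37,580 Ft

Parallel minimum levy:
  Adjusted income: 490,500 Ft + 138,000 Ft + 140,000 Ft = 768,500 Ft
  Exemption: 79,000 Ft − 20% × (768,500 Ft − 560,000 Ft) = 79,000 Ft − 41,700 Ft = 37,300 Ft
  Base: 768,500 Ft − 37,300 Ft = 731,200 Ft
  731,200 Ft × 14% = 102,368 Ft

102,368 Ft > 37,580 Ft, so the parallel minimum levy is the binding amount.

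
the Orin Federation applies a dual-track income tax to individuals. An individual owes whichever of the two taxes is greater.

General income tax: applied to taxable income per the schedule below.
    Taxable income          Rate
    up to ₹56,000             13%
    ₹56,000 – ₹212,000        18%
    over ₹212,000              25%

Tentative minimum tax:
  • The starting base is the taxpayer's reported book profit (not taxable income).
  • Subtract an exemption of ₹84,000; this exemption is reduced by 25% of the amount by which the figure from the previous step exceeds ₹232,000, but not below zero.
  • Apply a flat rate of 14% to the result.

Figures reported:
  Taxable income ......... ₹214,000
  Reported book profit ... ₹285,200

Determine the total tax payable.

₹35,860

General income tax:
  ₹56,000 × 13% = ₹7,280
  ₹156,000 × 18% = ₹28,080
  ₹2,000 × 25% = ₹500
  → ₹35,860

Tentative minimum tax:
  Base (reported book profit): ₹285,200
  Exemption: ₹84,000 − 25% × (₹285,200 − ₹232,000) = ₹84,000 − ₹13,300 = ₹70,700
  Base: ₹285,200 − ₹70,700 = ₹214,500
  ₹214,500 × 14% = ₹30,030

₹35,860 > ₹30,030, so the general income tax governs.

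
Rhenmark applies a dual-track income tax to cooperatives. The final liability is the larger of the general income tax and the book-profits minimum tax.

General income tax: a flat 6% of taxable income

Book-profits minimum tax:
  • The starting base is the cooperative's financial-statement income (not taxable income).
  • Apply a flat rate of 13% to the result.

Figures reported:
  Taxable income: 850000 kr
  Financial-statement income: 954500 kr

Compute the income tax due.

Book-profits minimum tax:
  Base (financial-statement income): 954500 kr
  954500 kr × 13% = 124085 kr

General income tax:
  850000 kr × 6% = 51000 kr

124085 kr > 51000 kr, so the book-profits minimum tax is the binding amount.

124085 kr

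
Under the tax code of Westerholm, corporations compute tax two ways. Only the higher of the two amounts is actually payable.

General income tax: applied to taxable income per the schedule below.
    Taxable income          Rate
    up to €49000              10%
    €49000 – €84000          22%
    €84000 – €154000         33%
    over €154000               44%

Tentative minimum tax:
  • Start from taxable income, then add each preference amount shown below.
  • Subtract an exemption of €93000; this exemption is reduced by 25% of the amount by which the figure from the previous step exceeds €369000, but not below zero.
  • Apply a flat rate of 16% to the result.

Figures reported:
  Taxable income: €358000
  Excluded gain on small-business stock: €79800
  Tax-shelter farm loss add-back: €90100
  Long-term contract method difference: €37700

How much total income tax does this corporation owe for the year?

Tentative minimum tax:
  Adjusted income: €358000 + €79800 + €90100 + €37700 = €565600
  Exemption: €93000 − 25% × (€565600 − €369000) = €93000 − €49150 = €43850
  Base: €565600 − €43850 = €521750
  €521750 × 16% = €83480

General income tax:
  €49000 × 10% = €4900
  €35000 × 22% = €7700
  €70000 × 33% = €23100
  €204000 × 44% = €89760
  → €125460

€125460 > €83480, so the general income tax governs.

€125460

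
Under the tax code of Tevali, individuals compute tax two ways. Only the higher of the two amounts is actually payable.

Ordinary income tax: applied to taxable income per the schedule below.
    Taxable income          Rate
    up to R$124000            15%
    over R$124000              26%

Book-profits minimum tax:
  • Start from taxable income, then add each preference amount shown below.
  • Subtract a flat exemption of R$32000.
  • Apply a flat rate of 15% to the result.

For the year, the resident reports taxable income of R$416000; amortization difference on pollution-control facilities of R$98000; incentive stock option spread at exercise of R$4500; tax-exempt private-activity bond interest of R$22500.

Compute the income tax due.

Ordinary income tax:
  R$124000 × 15% = R$18600
  R$292000 × 26% = R$75920
  → R$94520

Book-profits minimum tax:
  Adjusted income: R$416000 + R$98000 + R$4500 + R$22500 = R$541000
  Less exemption R$32000 → base R$509000
  R$509000 × 15% = R$76350

R$94520 > R$76350, so the ordinary income tax governs.

R$94520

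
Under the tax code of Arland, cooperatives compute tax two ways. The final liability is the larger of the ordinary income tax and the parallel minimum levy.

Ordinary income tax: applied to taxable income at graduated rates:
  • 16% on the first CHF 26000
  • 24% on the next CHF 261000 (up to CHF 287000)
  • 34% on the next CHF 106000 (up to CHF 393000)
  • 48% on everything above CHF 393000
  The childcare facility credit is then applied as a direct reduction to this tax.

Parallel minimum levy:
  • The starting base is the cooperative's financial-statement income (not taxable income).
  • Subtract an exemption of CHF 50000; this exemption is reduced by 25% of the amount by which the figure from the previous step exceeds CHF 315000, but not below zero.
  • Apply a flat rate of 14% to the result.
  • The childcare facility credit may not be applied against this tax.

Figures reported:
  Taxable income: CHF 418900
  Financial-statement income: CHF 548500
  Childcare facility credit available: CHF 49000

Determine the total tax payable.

CHF 76790

Ordinary income tax:
  CHF 26000 × 16% = CHF 4160
  CHF 261000 × 24% = CHF 62640
  CHF 106000 × 34% = CHF 36040
  CHF 25900 × 48% = CHF 12432
  → CHF 115272
  Less childcare facility credit CHF 49000 → CHF 66272

Parallel minimum levy:
  Base (financial-statement income): CHF 548500
  Exemption: 25% × (CHF 548500 − CHF 315000) = CHF 58375 ≥ CHF 50000, so the exemption is fully phased out
  Base: CHF 548500 − CHF 0 = CHF 548500
  CHF 548500 × 14% = CHF 76790

CHF 76790 > CHF 66272, so the parallel minimum levy is the binding amount.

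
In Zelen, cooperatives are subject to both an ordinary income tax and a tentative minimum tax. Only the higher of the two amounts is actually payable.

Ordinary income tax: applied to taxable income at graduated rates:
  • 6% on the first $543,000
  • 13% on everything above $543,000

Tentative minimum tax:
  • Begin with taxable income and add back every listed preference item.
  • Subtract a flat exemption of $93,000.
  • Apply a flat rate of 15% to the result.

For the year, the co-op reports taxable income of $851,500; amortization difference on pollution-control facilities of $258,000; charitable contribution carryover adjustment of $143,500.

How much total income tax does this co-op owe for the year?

$174,000

Tentative minimum tax:
  Adjusted income: $851,500 + $258,000 + $143,500 = $1,253,000
  Less exemption $93,000 → base $1,160,000
  $1,160,000 × 15% = $174,000

Ordinary income tax:
  $543,000 × 6% = $32,580
  $308,500 × 13% = $40,105
  → $72,685

$174,000 > $72,685, so the tentative minimum tax is the binding amount.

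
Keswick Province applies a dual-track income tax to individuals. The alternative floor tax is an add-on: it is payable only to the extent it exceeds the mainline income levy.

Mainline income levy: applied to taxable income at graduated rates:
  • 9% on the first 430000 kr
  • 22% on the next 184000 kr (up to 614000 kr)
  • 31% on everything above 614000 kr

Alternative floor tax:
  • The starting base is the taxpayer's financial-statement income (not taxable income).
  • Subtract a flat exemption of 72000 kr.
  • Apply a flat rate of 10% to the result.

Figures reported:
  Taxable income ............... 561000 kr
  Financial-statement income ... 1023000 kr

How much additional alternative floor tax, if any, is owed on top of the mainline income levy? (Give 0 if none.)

27580 kr

Mainline income levy:
  430000 kr × 9% = 38700 kr
  131000 kr × 22% = 28820 kr
  → 67520 kr

Alternative floor tax:
  Base (financial-statement income): 1023000 kr
  Less exemption 72000 kr → base 951000 kr
  951000 kr × 10% = 95100 kr

Excess of alternative floor tax over mainline income levy: 95100 kr − 67520 kr = 27580 kr.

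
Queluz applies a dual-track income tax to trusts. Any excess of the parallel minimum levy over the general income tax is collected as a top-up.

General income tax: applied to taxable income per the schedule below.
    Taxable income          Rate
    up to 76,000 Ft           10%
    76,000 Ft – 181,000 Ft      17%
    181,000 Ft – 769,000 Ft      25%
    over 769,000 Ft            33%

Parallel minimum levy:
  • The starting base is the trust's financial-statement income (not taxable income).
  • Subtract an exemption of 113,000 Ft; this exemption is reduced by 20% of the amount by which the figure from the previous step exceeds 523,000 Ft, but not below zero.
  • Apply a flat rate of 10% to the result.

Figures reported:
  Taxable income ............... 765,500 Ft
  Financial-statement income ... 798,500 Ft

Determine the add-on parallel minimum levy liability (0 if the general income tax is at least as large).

General income tax:
  76,000 Ft × 10% = 7,600 Ft
  105,000 Ft × 17% = 17,850 Ft
  584,500 Ft × 25% = 146,125 Ft
  → 171,575 Ft

Parallel minimum levy:
  Base (financial-statement income): 798,500 Ft
  Exemption: 113,000 Ft − 20% × (798,500 Ft − 523,000 Ft) = 113,000 Ft − 55,100 Ft = 57,900 Ft
  Base: 798,500 Ft − 57,900 Ft = 740,600 Ft
  740,600 Ft × 10% = 74,060 Ft

74,060 Ft ≤ 171,575 Ft, so no add-on is due.

0 Ft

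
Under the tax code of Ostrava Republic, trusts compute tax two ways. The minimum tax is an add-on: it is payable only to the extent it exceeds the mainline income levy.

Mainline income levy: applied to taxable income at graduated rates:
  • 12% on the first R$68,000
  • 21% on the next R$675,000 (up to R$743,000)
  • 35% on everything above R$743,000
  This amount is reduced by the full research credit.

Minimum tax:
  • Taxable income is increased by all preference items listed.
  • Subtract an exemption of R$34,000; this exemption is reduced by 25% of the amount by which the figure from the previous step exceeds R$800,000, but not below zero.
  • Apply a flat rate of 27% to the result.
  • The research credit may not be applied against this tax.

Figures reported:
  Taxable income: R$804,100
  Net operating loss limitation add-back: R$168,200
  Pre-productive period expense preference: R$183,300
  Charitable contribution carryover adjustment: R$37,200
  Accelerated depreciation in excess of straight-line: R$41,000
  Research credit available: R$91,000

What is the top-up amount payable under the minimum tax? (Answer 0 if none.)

R$252,831

Minimum tax:
  Adjusted income: R$804,100 + R$168,200 + R$183,300 + R$37,200 + R$41,000 = R$1,233,800
  Exemption: 25% × (R$1,233,800 − R$800,000) = R$108,450 ≥ R$34,000, so the exemption is fully phased out
  Base: R$1,233,800 − R$0 = R$1,233,800
  R$1,233,800 × 27% = R$333,126

Mainline income levy:
  R$68,000 × 12% = R$8,160
  R$675,000 × 21% = R$141,750
  R$61,100 × 35% = R$21,385
  → R$171,295
  Less research credit R$91,000 → R$80,295

Excess of minimum tax over mainline income levy: R$333,126 − R$80,295 = R$252,831.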